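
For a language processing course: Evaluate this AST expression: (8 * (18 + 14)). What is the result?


Expression: (8 * (18 + 14))
Evaluating step by step:
  18 + 14 = 32
  8 * 32 = 256
Result: 256

256


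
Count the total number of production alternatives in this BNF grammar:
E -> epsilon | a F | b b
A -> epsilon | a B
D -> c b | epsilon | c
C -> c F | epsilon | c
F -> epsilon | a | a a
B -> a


Counting alternatives per rule:
  E: 3 alternative(s)
  A: 2 alternative(s)
  D: 3 alternative(s)
  C: 3 alternative(s)
  F: 3 alternative(s)
  B: 1 alternative(s)
Sum: 3 + 2 + 3 + 3 + 3 + 1 = 15

15


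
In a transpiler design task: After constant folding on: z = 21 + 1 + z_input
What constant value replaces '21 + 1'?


Identifying constant sub-expression:
  Original: z = 21 + 1 + z_input
  21 and 1 are both compile-time constants
  Evaluating: 21 + 1 = 22
  After folding: z = 22 + z_input

22


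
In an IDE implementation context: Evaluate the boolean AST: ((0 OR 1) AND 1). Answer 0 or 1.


Step 1: Evaluate inner node
  0 OR 1 = 1
Step 2: Evaluate root node
  1 AND 1 = 1

1


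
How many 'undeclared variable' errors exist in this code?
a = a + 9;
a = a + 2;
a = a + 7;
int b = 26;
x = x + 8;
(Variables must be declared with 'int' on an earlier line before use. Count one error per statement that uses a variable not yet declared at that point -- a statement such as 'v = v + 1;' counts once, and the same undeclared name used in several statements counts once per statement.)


Scanning code line by line:
  Line 1: use 'a' -> ERROR (undeclared)
  Line 2: use 'a' -> ERROR (undeclared)
  Line 3: use 'a' -> ERROR (undeclared)
  Line 4: declare 'b' -> declared = ['b']
  Line 5: use 'x' -> ERROR (undeclared)
Total undeclared variable errors: 4

4


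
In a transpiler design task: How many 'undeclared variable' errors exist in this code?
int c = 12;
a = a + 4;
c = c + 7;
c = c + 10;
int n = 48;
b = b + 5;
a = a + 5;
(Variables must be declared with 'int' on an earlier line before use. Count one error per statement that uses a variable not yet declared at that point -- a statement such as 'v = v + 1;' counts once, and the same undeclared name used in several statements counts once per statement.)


Scanning code line by line:
  Line 1: declare 'c' -> declared = ['c']
  Line 2: use 'a' -> ERROR (undeclared)
  Line 3: use 'c' -> OK (declared)
  Line 4: use 'c' -> OK (declared)
  Line 5: declare 'n' -> declared = ['c', 'n']
  Line 6: use 'b' -> ERROR (undeclared)
  Line 7: use 'a' -> ERROR (undeclared)
Total undeclared variable errors: 3

3


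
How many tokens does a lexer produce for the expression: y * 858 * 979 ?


Scanning 'y * 858 * 979'
Token 1: 'y' -> identifier
Token 2: '*' -> operator
Token 3: '858' -> integer_literal
Token 4: '*' -> operator
Token 5: '979' -> integer_literal
Total tokens: 5

5


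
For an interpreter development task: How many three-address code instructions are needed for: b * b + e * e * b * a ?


Expression: b * b + e * e * b * a
Generating three-address code (respecting * over +/- precedence):
  Instruction 1: t1 = b * b
  Instruction 2: t2 = e * e
  Instruction 3: t3 = t2 * b
  Instruction 4: t4 = t3 * a
  Instruction 5: t5 = t1 + t4
Total instructions: 5

5


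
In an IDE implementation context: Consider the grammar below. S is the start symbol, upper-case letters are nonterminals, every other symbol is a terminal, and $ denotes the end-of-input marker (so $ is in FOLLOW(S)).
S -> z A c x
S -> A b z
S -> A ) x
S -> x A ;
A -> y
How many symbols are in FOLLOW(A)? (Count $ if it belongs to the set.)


S is the start symbol and does not occur in any rule body, so FOLLOW(S) = {$}.
Examining every occurrence of A in a rule body:
  S -> z A c x : A is followed by terminal 'c' -> add 'c'
  S -> A b z : A is followed by terminal 'b' -> add 'b'
  S -> A ) x : A is followed by terminal ')' -> add ')'
  S -> x A ; : A is followed by terminal ';' -> add ';'
  A -> y : A does not occur in the body -> contributes nothing
FOLLOW(A) = {), ;, b, c}
Count: 4

4


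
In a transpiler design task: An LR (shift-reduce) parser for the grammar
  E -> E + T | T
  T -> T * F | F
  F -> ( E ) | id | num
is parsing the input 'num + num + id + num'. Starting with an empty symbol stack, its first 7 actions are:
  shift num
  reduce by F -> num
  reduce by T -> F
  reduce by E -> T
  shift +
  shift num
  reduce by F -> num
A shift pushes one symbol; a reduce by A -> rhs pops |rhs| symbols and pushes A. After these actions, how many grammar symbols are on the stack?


Tracking the symbol stack through each action:
  Action 1: shift 'num' : push -> stack = [num] (size 1)
  Action 2: reduce by F -> num : pop 1, push F -> stack = [F] (size 1)
  Action 3: reduce by T -> F : pop 1, push T -> stack = [T] (size 1)
  Action 4: reduce by E -> T : pop 1, push E -> stack = [E] (size 1)
  Action 5: shift '+' : push -> stack = [E, +] (size 2)
  Action 6: shift 'num' : push -> stack = [E, +, num] (size 3)
  Action 7: reduce by F -> num : pop 1, push F -> stack = [E, +, F] (size 3)
Final stack size: 3

3


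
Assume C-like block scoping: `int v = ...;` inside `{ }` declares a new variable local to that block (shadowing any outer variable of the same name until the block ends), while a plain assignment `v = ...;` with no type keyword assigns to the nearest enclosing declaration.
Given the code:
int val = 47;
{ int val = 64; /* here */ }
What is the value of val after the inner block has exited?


Analyzing scoping rules:
Outer scope: declares val = 47
Inner block: 'int val = 64;' declares a NEW val that shadows the outer one
When the block exits the inner val goes out of scope; the outer val was never modified -> 47
Result: 47

47


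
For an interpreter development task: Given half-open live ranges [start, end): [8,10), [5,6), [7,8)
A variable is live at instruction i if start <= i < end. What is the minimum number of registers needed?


Live ranges:
  Var0: [8, 10)
  Var1: [5, 6)
  Var2: [7, 8)
Sweep-line events (position, delta, active):
  pos=5 start -> active=1
  pos=6 end -> active=0
  pos=7 start -> active=1
  pos=8 end -> active=0
  pos=8 start -> active=1
  pos=10 end -> active=0
Maximum simultaneous active: 1
Minimum registers needed: 1

1


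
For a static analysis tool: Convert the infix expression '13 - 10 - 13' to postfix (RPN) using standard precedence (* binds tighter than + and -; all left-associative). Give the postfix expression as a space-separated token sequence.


Applying the shunting-yard algorithm:
  Operand 13 -> output
  Push '-' onto operator stack -> op-stack: [-]
  Operand 10 -> output
  See '-' (prec 1); top '-' (prec 1) >= it -> pop '-' to output
  Push '-' onto operator stack -> op-stack: [-]
  Operand 13 -> output
  End of input: pop '-' to output
Postfix result: 13 10 - 13 -

13 10 - 13 -


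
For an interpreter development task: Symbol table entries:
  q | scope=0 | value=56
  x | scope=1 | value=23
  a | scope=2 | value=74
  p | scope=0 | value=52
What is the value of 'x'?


Searching symbol table for 'x':
  q | scope=0 | value=56
  x | scope=1 | value=23 <- MATCH
  a | scope=2 | value=74
  p | scope=0 | value=52
Found 'x' at scope 1 with value 23

23


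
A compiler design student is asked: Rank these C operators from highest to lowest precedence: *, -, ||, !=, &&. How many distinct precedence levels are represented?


Looking up precedence for each operator:
  * -> precedence 6
  - -> precedence 5
  || -> precedence 1
  != -> precedence 3
  && -> precedence 2
Sorted highest to lowest: *, -, !=, &&, ||
Distinct precedence values: [6, 5, 3, 2, 1]
Number of distinct levels: 5

5


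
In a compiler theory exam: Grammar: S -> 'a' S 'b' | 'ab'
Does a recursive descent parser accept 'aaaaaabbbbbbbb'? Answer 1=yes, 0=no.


Grammar accepts strings of the form a^n b^n (n >= 1)
Word: 'aaaaaabbbbbbbb'
Counting: 6 a's and 8 b's
Check: 6 == 8? No
Mismatch: a-count != b-count
Rejected

0


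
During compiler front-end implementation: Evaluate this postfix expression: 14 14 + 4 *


Processing tokens left to right:
Push 14, Push 14
Pop 14 and 14, compute 14 + 14 = 28, push 28
Push 4
Pop 28 and 4, compute 28 * 4 = 112, push 112
Stack result: 112

112


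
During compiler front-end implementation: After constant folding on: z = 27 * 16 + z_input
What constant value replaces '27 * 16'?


Identifying constant sub-expression:
  Original: z = 27 * 16 + z_input
  27 and 16 are both compile-time constants
  Evaluating: 27 * 16 = 432
  After folding: z = 432 + z_input

432


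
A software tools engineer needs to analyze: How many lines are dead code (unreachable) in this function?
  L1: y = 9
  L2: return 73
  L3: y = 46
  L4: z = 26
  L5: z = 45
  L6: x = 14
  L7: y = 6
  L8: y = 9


Analyzing control flow:
  L1: reachable (before return)
  L2: reachable (return statement)
  L3: DEAD (after return at L2)
  L4: DEAD (after return at L2)
  L5: DEAD (after return at L2)
  L6: DEAD (after return at L2)
  L7: DEAD (after return at L2)
  L8: DEAD (after return at L2)
Return at L2, total lines = 8
Dead lines: L3 through L8
Count: 6

6


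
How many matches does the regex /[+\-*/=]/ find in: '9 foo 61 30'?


Pattern: /[+\-*/=]/ (operators)
Input: '9 foo 61 30'
Scanning for matches:
Total matches: 0

0


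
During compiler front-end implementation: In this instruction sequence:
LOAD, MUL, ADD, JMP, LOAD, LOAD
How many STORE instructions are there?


Scanning instruction sequence for STORE:
  Position 1: LOAD
  Position 2: MUL
  Position 3: ADD
  Position 4: JMP
  Position 5: LOAD
  Position 6: LOAD
Matches at positions: []
Total STORE count: 0

0


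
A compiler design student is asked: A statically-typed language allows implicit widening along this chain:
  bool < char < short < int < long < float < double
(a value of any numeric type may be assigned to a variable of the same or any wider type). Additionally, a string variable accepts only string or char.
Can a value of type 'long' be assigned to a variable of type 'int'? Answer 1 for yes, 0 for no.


Target variable type: int
Source value type: long
Numeric ranks: long=4, int=3
Widening allowed iff rank(source) <= rank(target): 4 <= 3? No
Result: 0

0


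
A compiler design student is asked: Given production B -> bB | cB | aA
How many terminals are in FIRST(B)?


Production: B -> bB | cB | aA
Examining each alternative for leading terminals:
  B -> bB : first terminal = 'b'
  B -> cB : first terminal = 'c'
  B -> aA : first terminal = 'a'
FIRST(B) = {a, b, c}
Count: 3

3


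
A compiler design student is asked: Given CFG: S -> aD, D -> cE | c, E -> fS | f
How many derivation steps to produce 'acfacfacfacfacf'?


Grammar: S -> aD, D -> cE | c, E -> fS | f
Deriving 'acfacfacfacfacf':
Step 1: S -> aD => aD
Step 2: D -> cE => acE
Step 3: E -> fS => acfS
Step 4: S -> aD => acfaD
Step 5: D -> cE => acfacE
Step 6: E -> fS => acfacfS
Step 7: S -> aD => acfacfaD
Step 8: D -> cE => acfacfacE
Step 9: E -> fS => acfacfacfS
Step 10: S -> aD => acfacfacfaD
Step 11: D -> cE => acfacfacfacE
Step 12: E -> fS => acfacfacfacfS
Step 13: S -> aD => acfacfacfacfaD
Step 14: D -> cE => acfacfacfacfacE
Step 15: E -> f => acfacfacfacfacf
Total derivation steps: 15

15


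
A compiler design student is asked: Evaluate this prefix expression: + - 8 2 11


Parsing prefix expression: + - 8 2 11
Step 1: Innermost operation '- 8 2'
  8 - 2 = 6
Step 2: Outer operation '+ [6] 11'
  6 + 11 = 17

17


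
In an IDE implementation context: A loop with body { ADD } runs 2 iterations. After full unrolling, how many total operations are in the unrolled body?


Loop body operations: ADD (1 op per iteration)
Unrolling 2 iterations:
  Iteration 1: ADD (1 ops)
  Iteration 2: ADD (1 ops)
Total: 2 iterations * 1 ops/iter = 2 operations

2


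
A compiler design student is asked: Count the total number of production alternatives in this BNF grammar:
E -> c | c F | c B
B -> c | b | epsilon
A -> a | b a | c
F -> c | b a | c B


Counting alternatives per rule:
  E: 3 alternative(s)
  B: 3 alternative(s)
  A: 3 alternative(s)
  F: 3 alternative(s)
Sum: 3 + 3 + 3 + 3 = 12

12


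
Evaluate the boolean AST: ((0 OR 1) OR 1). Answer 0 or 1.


Step 1: Evaluate inner node
  0 OR 1 = 1
Step 2: Evaluate root node
  1 OR 1 = 1

1


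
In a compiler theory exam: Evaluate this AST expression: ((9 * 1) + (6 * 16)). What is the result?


Expression: ((9 * 1) + (6 * 16))
Evaluating step by step:
  9 * 1 = 9
  6 * 16 = 96
  9 + 96 = 105
Result: 105

105


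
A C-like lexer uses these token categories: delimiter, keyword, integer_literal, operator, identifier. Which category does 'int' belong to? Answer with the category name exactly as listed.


Token: 'int'
Checking categories:
  identifier: no
  integer_literal: no
  operator: no
  keyword: YES
  delimiter: no
Category: keyword

keyword


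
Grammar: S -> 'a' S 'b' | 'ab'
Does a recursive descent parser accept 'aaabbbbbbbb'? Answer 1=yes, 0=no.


Grammar accepts strings of the form a^n b^n (n >= 1)
Word: 'aaabbbbbbbb'
Counting: 3 a's and 8 b's
Check: 3 == 8? No
Mismatch: a-count != b-count
Rejected

0


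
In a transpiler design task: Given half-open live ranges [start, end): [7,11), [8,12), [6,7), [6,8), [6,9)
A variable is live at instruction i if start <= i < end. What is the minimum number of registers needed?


Live ranges:
  Var0: [7, 11)
  Var1: [8, 12)
  Var2: [6, 7)
  Var3: [6, 8)
  Var4: [6, 9)
Sweep-line events (position, delta, active):
  pos=6 start -> active=1
  pos=6 start -> active=2
  pos=6 start -> active=3
  pos=7 end -> active=2
  pos=7 start -> active=3
  pos=8 end -> active=2
  pos=8 start -> active=3
  pos=9 end -> active=2
  pos=11 end -> active=1
  pos=12 end -> active=0
Maximum simultaneous active: 3
Minimum registers needed: 3

3


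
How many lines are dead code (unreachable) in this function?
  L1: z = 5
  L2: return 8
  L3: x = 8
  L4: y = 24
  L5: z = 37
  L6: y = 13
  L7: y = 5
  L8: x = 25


Analyzing control flow:
  L1: reachable (before return)
  L2: reachable (return statement)
  L3: DEAD (after return at L2)
  L4: DEAD (after return at L2)
  L5: DEAD (after return at L2)
  L6: DEAD (after return at L2)
  L7: DEAD (after return at L2)
  L8: DEAD (after return at L2)
Return at L2, total lines = 8
Dead lines: L3 through L8
Count: 6

6


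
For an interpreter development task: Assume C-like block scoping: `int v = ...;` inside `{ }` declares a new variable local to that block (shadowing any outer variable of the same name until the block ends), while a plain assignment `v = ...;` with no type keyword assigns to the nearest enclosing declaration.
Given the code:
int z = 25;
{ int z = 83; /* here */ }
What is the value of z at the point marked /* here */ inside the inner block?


Analyzing scoping rules:
Outer scope: declares z = 25
Inner block: 'int z = 83;' declares a NEW z that shadows the outer one
Inside the block the inner declaration is in scope -> 83
Result: 83

83


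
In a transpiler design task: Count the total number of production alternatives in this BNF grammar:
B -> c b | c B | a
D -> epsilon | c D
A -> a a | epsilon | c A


Counting alternatives per rule:
  B: 3 alternative(s)
  D: 2 alternative(s)
  A: 3 alternative(s)
Sum: 3 + 2 + 3 = 8

8


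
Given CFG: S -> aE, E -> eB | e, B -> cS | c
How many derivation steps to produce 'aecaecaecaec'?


Grammar: S -> aE, E -> eB | e, B -> cS | c
Deriving 'aecaecaecaec':
Step 1: S -> aE => aE
Step 2: E -> eB => aeB
Step 3: B -> cS => aecS
Step 4: S -> aE => aecaE
Step 5: E -> eB => aecaeB
Step 6: B -> cS => aecaecS
Step 7: S -> aE => aecaecaE
Step 8: E -> eB => aecaecaeB
Step 9: B -> cS => aecaecaecS
Step 10: S -> aE => aecaecaecaE
Step 11: E -> eB => aecaecaecaeB
Step 12: B -> c => aecaecaecaec
Total derivation steps: 12

12


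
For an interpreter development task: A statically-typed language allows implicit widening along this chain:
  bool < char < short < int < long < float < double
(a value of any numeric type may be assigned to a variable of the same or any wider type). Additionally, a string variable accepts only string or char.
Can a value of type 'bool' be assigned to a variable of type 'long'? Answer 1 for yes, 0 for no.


Target variable type: long
Source value type: bool
Numeric ranks: bool=0, long=4
Widening allowed iff rank(source) <= rank(target): 0 <= 4? Yes
Result: 1

1


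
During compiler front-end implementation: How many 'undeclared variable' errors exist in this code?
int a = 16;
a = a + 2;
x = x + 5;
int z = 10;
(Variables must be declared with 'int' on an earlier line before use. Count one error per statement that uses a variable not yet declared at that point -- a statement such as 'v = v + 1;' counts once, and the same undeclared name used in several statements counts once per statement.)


Scanning code line by line:
  Line 1: declare 'a' -> declared = ['a']
  Line 2: use 'a' -> OK (declared)
  Line 3: use 'x' -> ERROR (undeclared)
  Line 4: declare 'z' -> declared = ['a', 'z']
Total undeclared variable errors: 1

1


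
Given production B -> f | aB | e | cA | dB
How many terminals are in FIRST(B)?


Production: B -> f | aB | e | cA | dB
Examining each alternative for leading terminals:
  B -> f : first terminal = 'f'
  B -> aB : first terminal = 'a'
  B -> e : first terminal = 'e'
  B -> cA : first terminal = 'c'
  B -> dB : first terminal = 'd'
FIRST(B) = {a, c, d, e, f}
Count: 5

5


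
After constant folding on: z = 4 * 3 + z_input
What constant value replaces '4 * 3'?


Identifying constant sub-expression:
  Original: z = 4 * 3 + z_input
  4 and 3 are both compile-time constants
  Evaluating: 4 * 3 = 12
  After folding: z = 12 + z_input

12


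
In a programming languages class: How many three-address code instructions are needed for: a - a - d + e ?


Expression: a - a - d + e
Generating three-address code (respecting * over +/- precedence):
  Instruction 1: t1 = a - a
  Instruction 2: t2 = t1 - d
  Instruction 3: t3 = t2 + e
Total instructions: 3

3


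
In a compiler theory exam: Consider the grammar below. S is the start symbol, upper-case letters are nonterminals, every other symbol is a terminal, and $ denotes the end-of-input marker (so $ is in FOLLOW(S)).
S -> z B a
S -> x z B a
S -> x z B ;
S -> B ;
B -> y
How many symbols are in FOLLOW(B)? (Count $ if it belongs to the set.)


S is the start symbol and does not occur in any rule body, so FOLLOW(S) = {$}.
Examining every occurrence of B in a rule body:
  S -> z B a : B is followed by terminal 'a' -> add 'a'
  S -> x z B a : B is followed by terminal 'a' -> add 'a' (already in the set)
  S -> x z B ; : B is followed by terminal ';' -> add ';'
  S -> B ; : B is followed by terminal ';' -> add ';' (already in the set)
  B -> y : B does not occur in the body -> contributes nothing
FOLLOW(B) = {;, a}
Count: 2

2


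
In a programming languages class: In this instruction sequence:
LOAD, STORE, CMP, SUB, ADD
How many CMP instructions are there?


Scanning instruction sequence for CMP:
  Position 1: LOAD
  Position 2: STORE
  Position 3: CMP <- MATCH
  Position 4: SUB
  Position 5: ADD
Matches at positions: [3]
Total CMP count: 1

1


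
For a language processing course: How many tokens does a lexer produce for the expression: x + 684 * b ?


Scanning 'x + 684 * b'
Token 1: 'x' -> identifier
Token 2: '+' -> operator
Token 3: '684' -> integer_literal
Token 4: '*' -> operator
Token 5: 'b' -> identifier
Total tokens: 5

5


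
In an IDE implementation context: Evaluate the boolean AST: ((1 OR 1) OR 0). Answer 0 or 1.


Step 1: Evaluate inner node
  1 OR 1 = 1
Step 2: Evaluate root node
  1 OR 0 = 1

1


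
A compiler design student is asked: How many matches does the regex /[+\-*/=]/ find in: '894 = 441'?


Pattern: /[+\-*/=]/ (operators)
Input: '894 = 441'
Scanning for matches:
  Match 1: '='
Total matches: 1

1


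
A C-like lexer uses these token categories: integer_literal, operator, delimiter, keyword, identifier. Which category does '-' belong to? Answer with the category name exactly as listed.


Token: '-'
Checking categories:
  identifier: no
  integer_literal: no
  operator: YES
  keyword: no
  delimiter: no
Category: operator

operator


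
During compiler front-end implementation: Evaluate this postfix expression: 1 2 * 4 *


Processing tokens left to right:
Push 1, Push 2
Pop 1 and 2, compute 1 * 2 = 2, push 2
Push 4
Pop 2 and 4, compute 2 * 4 = 8, push 8
Stack result: 8

8


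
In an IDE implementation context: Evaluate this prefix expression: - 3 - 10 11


Parsing prefix expression: - 3 - 10 11
Step 1: Innermost operation '- 10 11'
  10 - 11 = -1
Step 2: Outer operation '- 3 [-1]'
  3 - -1 = 4

4


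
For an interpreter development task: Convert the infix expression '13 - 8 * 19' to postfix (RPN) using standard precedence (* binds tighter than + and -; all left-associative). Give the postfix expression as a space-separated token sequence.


Applying the shunting-yard algorithm:
  Operand 13 -> output
  Push '-' onto operator stack -> op-stack: [-]
  Operand 8 -> output
  Push '*' onto operator stack -> op-stack: [-, *]
  Operand 19 -> output
  End of input: pop '*' to output
  End of input: pop '-' to output
Postfix result: 13 8 19 * -

13 8 19 * -


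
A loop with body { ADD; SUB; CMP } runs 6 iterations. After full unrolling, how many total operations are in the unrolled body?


Loop body operations: ADD, SUB, CMP (3 ops per iteration)
Unrolling 6 iterations:
  Iteration 1: ADD, SUB, CMP (3 ops)
  Iteration 2: ADD, SUB, CMP (3 ops)
  Iteration 3: ADD, SUB, CMP (3 ops)
  Iteration 4: ADD, SUB, CMP (3 ops)
  Iteration 5: ADD, SUB, CMP (3 ops)
  Iteration 6: ADD, SUB, CMP (3 ops)
Total: 6 iterations * 3 ops/iter = 18 operations

18


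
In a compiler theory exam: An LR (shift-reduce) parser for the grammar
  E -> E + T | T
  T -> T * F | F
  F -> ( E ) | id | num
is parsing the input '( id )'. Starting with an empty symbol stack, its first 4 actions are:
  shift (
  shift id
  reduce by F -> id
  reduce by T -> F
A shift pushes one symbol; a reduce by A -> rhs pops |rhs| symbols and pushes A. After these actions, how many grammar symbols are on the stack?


Tracking the symbol stack through each action:
  Action 1: shift '(' : push -> stack = [(] (size 1)
  Action 2: shift 'id' : push -> stack = [(, id] (size 2)
  Action 3: reduce by F -> id : pop 1, push F -> stack = [(, F] (size 2)
  Action 4: reduce by T -> F : pop 1, push T -> stack = [(, T] (size 2)
Final stack size: 2

2


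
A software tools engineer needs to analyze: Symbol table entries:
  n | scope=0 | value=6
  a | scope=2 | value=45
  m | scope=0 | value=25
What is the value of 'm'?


Searching symbol table for 'm':
  n | scope=0 | value=6
  a | scope=2 | value=45
  m | scope=0 | value=25 <- MATCH
Found 'm' at scope 0 with value 25

25


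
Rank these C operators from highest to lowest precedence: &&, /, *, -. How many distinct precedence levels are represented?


Looking up precedence for each operator:
  && -> precedence 2
  / -> precedence 6
  * -> precedence 6
  - -> precedence 5
Sorted highest to lowest: /, *, -, &&
Distinct precedence values: [6, 5, 2]
Number of distinct levels: 3

3


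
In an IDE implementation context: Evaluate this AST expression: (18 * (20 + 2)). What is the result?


Expression: (18 * (20 + 2))
Evaluating step by step:
  20 + 2 = 22
  18 * 22 = 396
Result: 396

396


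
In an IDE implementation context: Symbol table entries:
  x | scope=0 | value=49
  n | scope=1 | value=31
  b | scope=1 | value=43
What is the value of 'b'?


Searching symbol table for 'b':
  x | scope=0 | value=49
  n | scope=1 | value=31
  b | scope=1 | value=43 <- MATCH
Found 'b' at scope 1 with value 43

43


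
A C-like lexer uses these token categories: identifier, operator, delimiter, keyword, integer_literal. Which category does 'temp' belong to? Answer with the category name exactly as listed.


Token: 'temp'
Checking categories:
  identifier: YES
  integer_literal: no
  operator: no
  keyword: no
  delimiter: no
Category: identifier

identifier


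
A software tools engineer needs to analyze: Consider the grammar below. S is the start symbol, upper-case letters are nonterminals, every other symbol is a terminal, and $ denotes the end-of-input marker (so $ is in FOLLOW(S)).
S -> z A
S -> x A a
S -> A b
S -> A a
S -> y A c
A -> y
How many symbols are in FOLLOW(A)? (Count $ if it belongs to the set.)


S is the start symbol and does not occur in any rule body, so FOLLOW(S) = {$}.
Examining every occurrence of A in a rule body:
  S -> z A : A is at the right end -> add FOLLOW(S) = {$}
  S -> x A a : A is followed by terminal 'a' -> add 'a'
  S -> A b : A is followed by terminal 'b' -> add 'b'
  S -> A a : A is followed by terminal 'a' -> add 'a' (already in the set)
  S -> y A c : A is followed by terminal 'c' -> add 'c'
  A -> y : A does not occur in the body -> contributes nothing
FOLLOW(A) = {a, b, c, $}
Count: 4

4


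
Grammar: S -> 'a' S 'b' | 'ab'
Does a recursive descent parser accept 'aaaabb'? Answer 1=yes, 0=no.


Grammar accepts strings of the form a^n b^n (n >= 1)
Word: 'aaaabb'
Counting: 4 a's and 2 b's
Check: 4 == 2? No
Mismatch: a-count != b-count
Rejected

0


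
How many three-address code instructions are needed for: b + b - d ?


Expression: b + b - d
Generating three-address code (respecting * over +/- precedence):
  Instruction 1: t1 = b + b
  Instruction 2: t2 = t1 - d
Total instructions: 2

2


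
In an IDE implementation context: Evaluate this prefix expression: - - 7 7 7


Parsing prefix expression: - - 7 7 7
Step 1: Innermost operation '- 7 7'
  7 - 7 = 0
Step 2: Outer operation '- [0] 7'
  0 - 7 = -7

-7


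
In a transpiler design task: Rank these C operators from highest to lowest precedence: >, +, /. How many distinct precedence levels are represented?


Looking up precedence for each operator:
  > -> precedence 4
  + -> precedence 5
  / -> precedence 6
Sorted highest to lowest: /, +, >
Distinct precedence values: [6, 5, 4]
Number of distinct levels: 3

3


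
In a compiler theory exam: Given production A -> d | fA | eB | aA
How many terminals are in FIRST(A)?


Production: A -> d | fA | eB | aA
Examining each alternative for leading terminals:
  A -> d : first terminal = 'd'
  A -> fA : first terminal = 'f'
  A -> eB : first terminal = 'e'
  A -> aA : first terminal = 'a'
FIRST(A) = {a, d, e, f}
Count: 4

4


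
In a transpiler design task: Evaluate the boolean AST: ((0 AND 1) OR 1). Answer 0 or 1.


Step 1: Evaluate inner node
  0 AND 1 = 0
Step 2: Evaluate root node
  0 OR 1 = 1

1


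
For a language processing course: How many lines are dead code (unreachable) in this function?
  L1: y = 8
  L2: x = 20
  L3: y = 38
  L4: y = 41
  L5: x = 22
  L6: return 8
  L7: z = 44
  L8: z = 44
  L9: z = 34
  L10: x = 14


Analyzing control flow:
  L1: reachable (before return)
  L2: reachable (before return)
  L3: reachable (before return)
  L4: reachable (before return)
  L5: reachable (before return)
  L6: reachable (return statement)
  L7: DEAD (after return at L6)
  L8: DEAD (after return at L6)
  L9: DEAD (after return at L6)
  L10: DEAD (after return at L6)
Return at L6, total lines = 10
Dead lines: L7 through L10
Count: 4

4


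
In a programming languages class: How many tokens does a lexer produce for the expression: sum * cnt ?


Scanning 'sum * cnt'
Token 1: 'sum' -> identifier
Token 2: '*' -> operator
Token 3: 'cnt' -> identifier
Total tokens: 3

3


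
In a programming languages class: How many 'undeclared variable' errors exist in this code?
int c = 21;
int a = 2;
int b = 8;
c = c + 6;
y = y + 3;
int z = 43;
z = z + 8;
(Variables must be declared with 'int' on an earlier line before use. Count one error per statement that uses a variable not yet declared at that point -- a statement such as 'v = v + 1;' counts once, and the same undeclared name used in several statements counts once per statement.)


Scanning code line by line:
  Line 1: declare 'c' -> declared = ['c']
  Line 2: declare 'a' -> declared = ['a', 'c']
  Line 3: declare 'b' -> declared = ['a', 'b', 'c']
  Line 4: use 'c' -> OK (declared)
  Line 5: use 'y' -> ERROR (undeclared)
  Line 6: declare 'z' -> declared = ['a', 'b', 'c', 'z']
  Line 7: use 'z' -> OK (declared)
Total undeclared variable errors: 1

1


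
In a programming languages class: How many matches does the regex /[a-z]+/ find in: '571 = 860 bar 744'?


Pattern: /[a-z]+/ (identifiers)
Input: '571 = 860 bar 744'
Scanning for matches:
  Match 1: 'bar'
Total matches: 1

1


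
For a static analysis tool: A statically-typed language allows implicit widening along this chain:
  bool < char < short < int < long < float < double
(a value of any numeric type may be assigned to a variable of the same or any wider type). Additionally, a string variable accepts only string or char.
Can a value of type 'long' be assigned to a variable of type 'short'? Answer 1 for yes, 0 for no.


Target variable type: short
Source value type: long
Numeric ranks: long=4, short=2
Widening allowed iff rank(source) <= rank(target): 4 <= 2? No
Result: 0

0


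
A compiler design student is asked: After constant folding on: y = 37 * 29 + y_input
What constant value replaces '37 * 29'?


Identifying constant sub-expression:
  Original: y = 37 * 29 + y_input
  37 and 29 are both compile-time constants
  Evaluating: 37 * 29 = 1073
  After folding: y = 1073 + y_input

1073


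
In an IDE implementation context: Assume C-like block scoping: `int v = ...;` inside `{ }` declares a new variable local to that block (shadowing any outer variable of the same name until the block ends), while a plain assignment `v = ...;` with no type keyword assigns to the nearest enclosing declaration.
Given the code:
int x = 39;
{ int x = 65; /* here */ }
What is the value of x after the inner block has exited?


Analyzing scoping rules:
Outer scope: declares x = 39
Inner block: 'int x = 65;' declares a NEW x that shadows the outer one
When the block exits the inner x goes out of scope; the outer x was never modified -> 39
Result: 39

39


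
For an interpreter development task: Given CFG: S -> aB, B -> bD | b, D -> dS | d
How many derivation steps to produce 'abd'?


Grammar: S -> aB, B -> bD | b, D -> dS | d
Deriving 'abd':
Step 1: S -> aB => aB
Step 2: B -> bD => abD
Step 3: D -> d => abd
Total derivation steps: 3

3


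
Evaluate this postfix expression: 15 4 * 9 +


Processing tokens left to right:
Push 15, Push 4
Pop 15 and 4, compute 15 * 4 = 60, push 60
Push 9
Pop 60 and 9, compute 60 + 9 = 69, push 69
Stack result: 69

69


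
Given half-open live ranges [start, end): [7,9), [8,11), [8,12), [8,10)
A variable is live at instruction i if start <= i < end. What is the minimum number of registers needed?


Live ranges:
  Var0: [7, 9)
  Var1: [8, 11)
  Var2: [8, 12)
  Var3: [8, 10)
Sweep-line events (position, delta, active):
  pos=7 start -> active=1
  pos=8 start -> active=2
  pos=8 start -> active=3
  pos=8 start -> active=4
  pos=9 end -> active=3
  pos=10 end -> active=2
  pos=11 end -> active=1
  pos=12 end -> active=0
Maximum simultaneous active: 4
Minimum registers needed: 4

4


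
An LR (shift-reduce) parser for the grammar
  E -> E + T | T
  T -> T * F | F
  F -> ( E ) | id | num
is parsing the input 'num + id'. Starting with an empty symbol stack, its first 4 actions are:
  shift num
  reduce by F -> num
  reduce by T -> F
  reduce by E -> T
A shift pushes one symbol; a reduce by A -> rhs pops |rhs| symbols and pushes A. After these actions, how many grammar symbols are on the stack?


Tracking the symbol stack through each action:
  Action 1: shift 'num' : push -> stack = [num] (size 1)
  Action 2: reduce by F -> num : pop 1, push F -> stack = [F] (size 1)
  Action 3: reduce by T -> F : pop 1, push T -> stack = [T] (size 1)
  Action 4: reduce by E -> T : pop 1, push E -> stack = [E] (size 1)
Final stack size: 1

1


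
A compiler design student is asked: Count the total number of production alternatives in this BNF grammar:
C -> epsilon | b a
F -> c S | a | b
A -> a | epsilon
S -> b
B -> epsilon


Counting alternatives per rule:
  C: 2 alternative(s)
  F: 3 alternative(s)
  A: 2 alternative(s)
  S: 1 alternative(s)
  B: 1 alternative(s)
Sum: 2 + 3 + 2 + 1 + 1 = 9

9


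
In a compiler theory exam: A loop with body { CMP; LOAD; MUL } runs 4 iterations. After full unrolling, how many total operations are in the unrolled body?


Loop body operations: CMP, LOAD, MUL (3 ops per iteration)
Unrolling 4 iterations:
  Iteration 1: CMP, LOAD, MUL (3 ops)
  Iteration 2: CMP, LOAD, MUL (3 ops)
  Iteration 3: CMP, LOAD, MUL (3 ops)
  Iteration 4: CMP, LOAD, MUL (3 ops)
Total: 4 iterations * 3 ops/iter = 12 operations

12


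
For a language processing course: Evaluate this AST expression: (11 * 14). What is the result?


Expression: (11 * 14)
Evaluating step by step:
  11 * 14 = 154
Result: 154

154


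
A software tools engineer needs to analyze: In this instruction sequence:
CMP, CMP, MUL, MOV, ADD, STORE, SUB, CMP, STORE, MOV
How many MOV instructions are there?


Scanning instruction sequence for MOV:
  Position 1: CMP
  Position 2: CMP
  Position 3: MUL
  Position 4: MOV <- MATCH
  Position 5: ADD
  Position 6: STORE
  Position 7: SUB
  Position 8: CMP
  Position 9: STORE
  Position 10: MOV <- MATCH
Matches at positions: [4, 10]
Total MOV count: 2

2


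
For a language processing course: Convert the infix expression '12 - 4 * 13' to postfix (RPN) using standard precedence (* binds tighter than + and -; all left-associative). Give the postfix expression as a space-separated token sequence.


Applying the shunting-yard algorithm:
  Operand 12 -> output
  Push '-' onto operator stack -> op-stack: [-]
  Operand 4 -> output
  Push '*' onto operator stack -> op-stack: [-, *]
  Operand 13 -> output
  End of input: pop '*' to output
  End of input: pop '-' to output
Postfix result: 12 4 13 * -

12 4 13 * -


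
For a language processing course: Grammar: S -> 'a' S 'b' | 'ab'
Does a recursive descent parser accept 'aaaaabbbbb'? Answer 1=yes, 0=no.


Grammar accepts strings of the form a^n b^n (n >= 1)
Word: 'aaaaabbbbb'
Counting: 5 a's and 5 b's
Check: 5 == 5? Yes
Derivation (S -> aSb applied 4 time(s), then S -> ab): S => aSb => aaSbb => aaaSbbb => aaaaSbbbb => aaaaabbbbb
Accepted

1


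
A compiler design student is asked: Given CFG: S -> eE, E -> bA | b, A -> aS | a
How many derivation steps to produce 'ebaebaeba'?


Grammar: S -> eE, E -> bA | b, A -> aS | a
Deriving 'ebaebaeba':
Step 1: S -> eE => eE
Step 2: E -> bA => ebA
Step 3: A -> aS => ebaS
Step 4: S -> eE => ebaeE
Step 5: E -> bA => ebaebA
Step 6: A -> aS => ebaebaS
Step 7: S -> eE => ebaebaeE
Step 8: E -> bA => ebaebaebA
Step 9: A -> a => ebaebaeba
Total derivation steps: 9

9


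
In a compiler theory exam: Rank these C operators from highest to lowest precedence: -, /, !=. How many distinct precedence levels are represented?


Looking up precedence for each operator:
  - -> precedence 5
  / -> precedence 6
  != -> precedence 3
Sorted highest to lowest: /, -, !=
Distinct precedence values: [6, 5, 3]
Number of distinct levels: 3

3


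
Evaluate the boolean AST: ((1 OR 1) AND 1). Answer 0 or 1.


Step 1: Evaluate inner node
  1 OR 1 = 1
Step 2: Evaluate root node
  1 AND 1 = 1

1


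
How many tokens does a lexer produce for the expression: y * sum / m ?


Scanning 'y * sum / m'
Token 1: 'y' -> identifier
Token 2: '*' -> operator
Token 3: 'sum' -> identifier
Token 4: '/' -> operator
Token 5: 'm' -> identifier
Total tokens: 5

5


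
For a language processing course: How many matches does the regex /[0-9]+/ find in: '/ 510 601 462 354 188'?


Pattern: /[0-9]+/ (int literals)
Input: '/ 510 601 462 354 188'
Scanning for matches:
  Match 1: '510'
  Match 2: '601'
  Match 3: '462'
  Match 4: '354'
  Match 5: '188'
Total matches: 5

5


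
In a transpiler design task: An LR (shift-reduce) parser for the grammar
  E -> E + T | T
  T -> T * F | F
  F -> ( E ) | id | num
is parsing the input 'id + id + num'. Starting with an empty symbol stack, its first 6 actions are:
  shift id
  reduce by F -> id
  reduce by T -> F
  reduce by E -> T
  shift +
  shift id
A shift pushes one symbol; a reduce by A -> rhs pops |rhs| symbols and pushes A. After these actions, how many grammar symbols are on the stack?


Tracking the symbol stack through each action:
  Action 1: shift 'id' : push -> stack = [id] (size 1)
  Action 2: reduce by F -> id : pop 1, push F -> stack = [F] (size 1)
  Action 3: reduce by T -> F : pop 1, push T -> stack = [T] (size 1)
  Action 4: reduce by E -> T : pop 1, push E -> stack = [E] (size 1)
  Action 5: shift '+' : push -> stack = [E, +] (size 2)
  Action 6: shift 'id' : push -> stack = [E, +, id] (size 3)
Final stack size: 3

3


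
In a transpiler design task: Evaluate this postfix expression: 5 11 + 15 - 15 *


Processing tokens left to right:
Push 5, Push 11
Pop 5 and 11, compute 5 + 11 = 16, push 16
Push 15
Pop 16 and 15, compute 16 - 15 = 1, push 1
Push 15
Pop 1 and 15, compute 1 * 15 = 15, push 15
Stack result: 15

15


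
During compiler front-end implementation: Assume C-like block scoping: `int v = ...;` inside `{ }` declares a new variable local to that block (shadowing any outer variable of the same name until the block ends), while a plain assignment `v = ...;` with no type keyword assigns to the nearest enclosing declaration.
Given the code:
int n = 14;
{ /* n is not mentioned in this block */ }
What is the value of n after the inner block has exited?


Analyzing scoping rules:
Outer scope: declares n = 14
Inner block: n is neither redeclared nor assigned -> unchanged
After the block -> 14
Result: 14

14


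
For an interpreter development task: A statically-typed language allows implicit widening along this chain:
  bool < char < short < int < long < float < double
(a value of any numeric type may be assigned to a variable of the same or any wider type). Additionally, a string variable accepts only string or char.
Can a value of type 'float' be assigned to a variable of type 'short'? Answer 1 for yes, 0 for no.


Target variable type: short
Source value type: float
Numeric ranks: float=5, short=2
Widening allowed iff rank(source) <= rank(target): 5 <= 2? No
Result: 0

0


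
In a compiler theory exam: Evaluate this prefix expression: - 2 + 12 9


Parsing prefix expression: - 2 + 12 9
Step 1: Innermost operation '+ 12 9'
  12 + 9 = 21
Step 2: Outer operation '- 2 [21]'
  2 - 21 = -19

-19


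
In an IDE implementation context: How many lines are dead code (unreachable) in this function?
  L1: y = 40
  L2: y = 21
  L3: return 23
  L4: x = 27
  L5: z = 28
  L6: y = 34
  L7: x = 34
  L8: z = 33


Analyzing control flow:
  L1: reachable (before return)
  L2: reachable (before return)
  L3: reachable (return statement)
  L4: DEAD (after return at L3)
  L5: DEAD (after return at L3)
  L6: DEAD (after return at L3)
  L7: DEAD (after return at L3)
  L8: DEAD (after return at L3)
Return at L3, total lines = 8
Dead lines: L4 through L8
Count: 5

5


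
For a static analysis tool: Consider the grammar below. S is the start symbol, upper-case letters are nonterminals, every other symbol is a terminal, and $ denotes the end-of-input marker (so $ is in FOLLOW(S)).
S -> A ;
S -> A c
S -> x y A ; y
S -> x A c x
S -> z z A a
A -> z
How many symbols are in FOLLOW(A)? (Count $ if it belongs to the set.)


S is the start symbol and does not occur in any rule body, so FOLLOW(S) = {$}.
Examining every occurrence of A in a rule body:
  S -> A ; : A is followed by terminal ';' -> add ';'
  S -> A c : A is followed by terminal 'c' -> add 'c'
  S -> x y A ; y : A is followed by terminal ';' -> add ';' (already in the set)
  S -> x A c x : A is followed by terminal 'c' -> add 'c' (already in the set)
  S -> z z A a : A is followed by terminal 'a' -> add 'a'
  A -> z : A does not occur in the body -> contributes nothing
FOLLOW(A) = {;, a, c}
Count: 3

3
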